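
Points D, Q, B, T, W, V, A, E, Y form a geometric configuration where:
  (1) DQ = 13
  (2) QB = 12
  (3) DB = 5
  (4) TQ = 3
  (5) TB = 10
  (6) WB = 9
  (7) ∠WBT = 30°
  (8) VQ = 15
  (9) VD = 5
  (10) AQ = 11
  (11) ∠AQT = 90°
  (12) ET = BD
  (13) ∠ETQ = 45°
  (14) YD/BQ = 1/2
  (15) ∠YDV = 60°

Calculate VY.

From the given relations: YD = 1/2·BQ = 1/2·12 = 6.
Step 1: By the law of cosines on triangle VDY: VY² = 5² + 6² − 2·5·6·cos(60°) = 31, so VY = √31.

Therefore, the length of VY = √31.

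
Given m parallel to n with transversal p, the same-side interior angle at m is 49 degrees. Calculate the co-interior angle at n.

Co-interior angles (same-side interior) formed by parallel lines and a transversal are supplementary (sum to 180 degrees).
The given angle is 49 degrees.
The co-interior angle = 180 - 49 = 131 degrees.

131 degrees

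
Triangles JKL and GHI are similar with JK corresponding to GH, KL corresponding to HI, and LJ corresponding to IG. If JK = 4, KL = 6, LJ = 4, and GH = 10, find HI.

Since the triangles are similar, the ratio of corresponding sides is constant.
Scale factor k = GH / JK = 10 / 4 = 5/2
HI = k * KL = 5/2 * 6 = 15

15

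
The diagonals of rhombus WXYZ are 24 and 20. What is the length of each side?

Half-diagonals are 12 and 10. side = sqrt(12^2 + 10^2) = sqrt(244) = 2*sqrt(61)

2*sqrt(61)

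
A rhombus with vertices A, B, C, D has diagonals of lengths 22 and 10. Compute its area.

The diagonals of a rhombus divide it into four right triangles.
Each triangle has legs 22/ 2 = 11 and 10/2 = 5, so each has area (1/2)*11*5 = 55/2.
Four such triangles give total area = (d1 * d2) / 2 = 110.

110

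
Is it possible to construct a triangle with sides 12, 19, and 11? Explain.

Sort the sides: 11, 12, 19.
It suffices to check that the sum of the two smallest exceeds the largest:
11 + 12 = 23 > 19. ✓
Yes, a valid triangle can be formed.

Yes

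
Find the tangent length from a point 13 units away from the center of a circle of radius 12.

Let T be the point of tangency. Then CT ⊥ XT (radius ⊥ tangent).
In right triangle CTX: CX² = CT² + XT²
13² = 12² + XT²
XT² = 25, XT = 5

5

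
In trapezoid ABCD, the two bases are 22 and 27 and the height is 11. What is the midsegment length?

The midsegment of a trapezoid = (base1 + base2) / 2
midsegment = (22 + 27) / 2
midsegment = 49 / 2
midsegment = 49/2

49/2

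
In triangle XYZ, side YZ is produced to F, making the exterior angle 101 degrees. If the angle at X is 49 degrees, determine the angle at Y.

angle Y = 101 - 49 = 52 degrees (exterior angle theorem).

52 degrees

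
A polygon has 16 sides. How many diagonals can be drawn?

Total line segments between 16 vertices = C(16,2) = 120.
Subtract the 16 sides: 120 - 16 = 104 diagonals.

104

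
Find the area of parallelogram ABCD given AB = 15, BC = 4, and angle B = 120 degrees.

Area = a * b * sin(theta)
Area = 15 * 4 * sin(120 degrees)
Area = 60 * sqrt(3)/2
Area = 30*sqrt(3)

30*sqrt(3)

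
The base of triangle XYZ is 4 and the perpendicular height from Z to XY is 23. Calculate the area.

Area = (1/2) * base * height
Area = (1/2) * 4 * 23
Area = 46

46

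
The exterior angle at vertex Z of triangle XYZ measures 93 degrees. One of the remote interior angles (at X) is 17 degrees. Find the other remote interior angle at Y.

angle Y = 93 - 17 = 76 degrees (exterior angle theorem).

76 degrees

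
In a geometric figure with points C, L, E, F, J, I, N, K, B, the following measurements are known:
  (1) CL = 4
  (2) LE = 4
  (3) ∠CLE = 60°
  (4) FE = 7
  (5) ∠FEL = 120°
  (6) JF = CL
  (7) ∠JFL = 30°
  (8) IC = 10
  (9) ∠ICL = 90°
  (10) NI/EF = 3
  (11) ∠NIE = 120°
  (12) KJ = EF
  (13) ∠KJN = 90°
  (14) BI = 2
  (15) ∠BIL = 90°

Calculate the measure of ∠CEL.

Step 1: By the law of cosines on triangle ELC: EC² = 4² + 4² − 2·4·4·cos(60°) = 16, so EC = 4.
Step 2: By the inverse law of cosines on triangle CEL: cos(∠CEL) = (4² + 4² − 4²) / (2·4·4) = 16/32 = 0.5, so ∠CEL = 60°.

Therefore, the measure of angle ∠CEL = 60°.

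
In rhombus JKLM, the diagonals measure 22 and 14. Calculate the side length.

The diagonals of a rhombus bisect each other at right angles.
Half-diagonals: 22/2 = 11 and 14/2 = 7
side = sqrt(11^2 + 7^2)
side = sqrt(121 + 49)
side = sqrt(170)

sqrt(170)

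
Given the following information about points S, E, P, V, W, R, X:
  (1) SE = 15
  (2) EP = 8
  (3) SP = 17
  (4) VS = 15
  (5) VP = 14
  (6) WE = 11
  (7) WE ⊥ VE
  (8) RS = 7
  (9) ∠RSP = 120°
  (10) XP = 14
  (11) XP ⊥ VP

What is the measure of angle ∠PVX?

Step 1: By the law of cosines on triangle VPX: VX² = 14² + 14² − 2·14·14·cos(90°) = 392, so VX = 14·√2.
Step 2: By the inverse law of cosines on triangle PVX: cos(∠PVX) = (14² + (14·√2)² − 14²) / (2·14·14·√2) = 392/554.37 = 0.7071, so ∠PVX = 45°.

Therefore, the measure of angle ∠PVX = 45°.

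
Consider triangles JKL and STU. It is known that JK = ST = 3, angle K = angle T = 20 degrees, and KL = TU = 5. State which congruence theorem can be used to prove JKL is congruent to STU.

The given information provides:
JK = ST = 3, angle K = angle T = 20 degrees, and KL = TU = 5
This matches the SAS congruence theorem.
Two pairs of corresponding sides and the included angle are equal (Side-Angle-Side).

SAS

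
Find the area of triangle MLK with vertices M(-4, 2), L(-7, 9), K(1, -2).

Using the Shoelace formula for a triangle:
Area = (1/2)|x0(y1 - y2) + x1(y2 - y0) + x2(y0 - y1)|
Area = (1/2)|-4(9 - -2) + -7(-2 - 2) + 1(2 - 9)|
Area = (1/2)|-44 + 28 + -7|
Area = (1/2)|-23|
Area = (1/2)(23)
Area = 23/2

23/2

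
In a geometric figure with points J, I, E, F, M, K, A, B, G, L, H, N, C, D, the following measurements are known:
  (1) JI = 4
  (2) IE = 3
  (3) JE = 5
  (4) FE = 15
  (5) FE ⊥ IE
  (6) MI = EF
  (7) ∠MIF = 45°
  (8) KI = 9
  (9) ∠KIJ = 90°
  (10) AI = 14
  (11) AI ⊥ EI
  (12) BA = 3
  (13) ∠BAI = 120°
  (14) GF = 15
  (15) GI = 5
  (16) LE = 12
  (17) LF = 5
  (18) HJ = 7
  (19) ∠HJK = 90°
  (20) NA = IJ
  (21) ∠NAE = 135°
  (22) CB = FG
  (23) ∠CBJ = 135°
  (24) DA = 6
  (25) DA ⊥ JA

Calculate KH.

Step 1: By the law of cosines on triangle JIK: JK² = 4² + 9² − 2·4·9·cos(90°) = 97, so JK = √97.
Step 2: By the law of cosines on triangle KJH: KH² = √97² + 7² − 2·√97·7·cos(90°) = 146, so KH = √146.

Therefore, the length of KH = √146.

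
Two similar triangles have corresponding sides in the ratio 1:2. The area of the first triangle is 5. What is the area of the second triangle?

For similar figures, the area ratio equals the square of the side ratio.
Side ratio (the first triangle to the second triangle) = 1:2, so area ratio = 1^2:2^2 = 1:4.
If the area of the first triangle is 5, then the area of the second triangle = 5 * (4/1) = 20.

20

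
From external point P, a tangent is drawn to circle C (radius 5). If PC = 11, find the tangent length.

Let T be the point of tangency. Then CT ⊥ PT (radius ⊥ tangent).
In right triangle CTP: CP² = CT² + PT²
11² = 5² + PT²
PT² = 96, PT = 4*sqrt(6)

4*sqrt(6)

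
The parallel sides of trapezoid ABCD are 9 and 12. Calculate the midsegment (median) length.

midsegment = (9 + 12) / 2 = 21 / 2 = 21/2

21/2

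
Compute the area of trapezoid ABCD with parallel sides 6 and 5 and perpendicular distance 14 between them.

Area of a trapezoid = (base1 + base2) * height / 2
Area = (6 + 5) * 14 / 2
Area = 11 * 14 / 2
Area = 154 / 2
Area = 77

77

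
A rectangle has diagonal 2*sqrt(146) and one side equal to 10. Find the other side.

Using the Pythagorean theorem: d^2 = a^2 + b^2
b^2 = d^2 - a^2
b^2 = 584 - 100
b^2 = 484
b = sqrt(484) = 22

22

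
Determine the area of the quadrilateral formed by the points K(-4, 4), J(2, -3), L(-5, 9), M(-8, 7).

The Shoelace formula works by pairing each vertex with the next (cycling back to the first).
For each pair, compute x_i*y_(i+1) - x_(i+1)*y_i:
  (-4*-3 - 2*4) = 4
  (2*9 - -5*-3) = 3
  (-5*7 - -8*9) = 37
  (-8*4 - -4*7) = -4
Taking half the absolute value of the total: Area = (1/2)(40) = 20.

20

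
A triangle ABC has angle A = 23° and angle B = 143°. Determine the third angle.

The interior angles sum to 180°: angle C = 180 - 23 - 143 = 14°.
The triangle is obtuse (angles 23°, 143°, 14°).

14 degrees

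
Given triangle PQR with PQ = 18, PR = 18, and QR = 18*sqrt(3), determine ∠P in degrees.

By the inverse law of cosines: cos(P) = (PQ² + PR² - QR²) / (2 × PQ × PR)
cos(P) = (18² + 18² - (18*sqrt(3))²) / (2 × 18 × 18)
cos(P) = (324 + 324 - (972)) / 648
cos(P) = -1/2
P = arccos(-1/2) = 120°

120°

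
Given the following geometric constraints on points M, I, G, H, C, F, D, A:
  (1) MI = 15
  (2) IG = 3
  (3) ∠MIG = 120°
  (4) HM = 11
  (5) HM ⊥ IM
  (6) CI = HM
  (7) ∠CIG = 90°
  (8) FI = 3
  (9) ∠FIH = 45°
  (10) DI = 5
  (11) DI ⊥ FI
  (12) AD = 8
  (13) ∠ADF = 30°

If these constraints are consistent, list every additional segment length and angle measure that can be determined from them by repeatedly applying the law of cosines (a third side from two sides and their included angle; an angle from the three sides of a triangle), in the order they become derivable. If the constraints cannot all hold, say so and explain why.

The constraints are consistent. Derivable facts, in order:
After 1 step:
- FD = √34
- GC = √130
- IH ≈ 18.6
- MG = 3·√31
After 2 steps:
- FA ≈ 4.15
- HF ≈ 16.62
- ∠CGI = 74.74°
- ∠DFI = 59.04°
- ∠FDI = 30.96°
- ∠GCI = 15.26°
- ∠GMI = 8.95°
- ∠HIM = 36.25°
- ∠IGM = 51.05°
- ∠IHM = 53.75°
After 3 steps:
- ∠AFD = 105.34°
- ∠DAF = 44.66°
- ∠FHI = 7.33°
- ∠HFI = 127.67°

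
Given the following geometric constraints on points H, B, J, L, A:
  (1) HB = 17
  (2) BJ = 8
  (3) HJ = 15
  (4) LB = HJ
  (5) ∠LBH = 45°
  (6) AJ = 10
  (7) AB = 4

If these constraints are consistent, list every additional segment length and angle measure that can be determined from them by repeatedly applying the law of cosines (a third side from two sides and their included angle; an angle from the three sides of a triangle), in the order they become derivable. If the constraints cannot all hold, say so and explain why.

The constraints are consistent. Derivable facts, in order:
After 1 step:
- HL ≈ 12.38
- ∠ABJ = 108.21°
- ∠AJB = 22.33°
- ∠BAJ = 49.46°
- ∠BHJ = 28.07°
- ∠BJH = 90°
- ∠HBJ = 61.93°
After 2 steps:
- ∠BHL = 58.92°
- ∠BLH = 76.08°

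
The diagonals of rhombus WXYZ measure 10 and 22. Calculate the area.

Area of a rhombus = (d1 * d2) / 2
Area = (10 * 22) / 2
Area = 220 / 2
Area = 110

110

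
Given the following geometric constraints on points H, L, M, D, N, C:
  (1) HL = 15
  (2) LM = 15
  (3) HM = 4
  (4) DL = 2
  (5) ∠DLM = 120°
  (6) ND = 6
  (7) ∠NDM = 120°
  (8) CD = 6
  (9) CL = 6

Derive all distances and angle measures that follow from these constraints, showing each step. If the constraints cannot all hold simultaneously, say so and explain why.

The constraints are consistent.

Step 1: From ML = 15, LD = 2, and ∠MLD = 120°, by the law of cosines:
  MD² = ML² + LD² - 2·ML·LD·cos(120°) = 225 + 4 + 30 = 259
  MD ≈ 16.09

Step 2: From HL = 15, HM = 4, LM = 15, by the inverse law of cosines:
  cos(∠LHM) = (HL² + HM² - LM²) / (2·HL·HM)
  ∠LHM = 82.34°

Step 3: From LC = 6, LD = 2, CD = 6, by the inverse law of cosines:
  cos(∠CLD) = (LC² + LD² - CD²) / (2·LC·LD)
  ∠CLD = 80.41°

Step 4: From LH = 15, LM = 15, HM = 4, by the inverse law of cosines:
  cos(∠HLM) = (LH² + LM² - HM²) / (2·LH·LM)
  ∠HLM = 15.32°

Step 5: From MH = 4, ML = 15, HL = 15, by the inverse law of cosines:
  cos(∠HML) = (MH² + ML² - HL²) / (2·MH·ML)
  ∠HML = 82.34°

Step 6: From DC = 6, DL = 2, CL = 6, by the inverse law of cosines:
  cos(∠CDL) = (DC² + DL² - CL²) / (2·DC·DL)
  ∠CDL = 80.41°

Step 7: From CD = 6, CL = 6, DL = 2, by the inverse law of cosines:
  cos(∠DCL) = (CD² + CL² - DL²) / (2·CD·CL)
  ∠DCL = 19.19°

Step 8: From MD = 16.09, DN = 6, and ∠MDN = 120°, by the law of cosines:
  MN² = MD² + DN² - 2·MD·DN·cos(120°) = 259 + 36 + 96.56 = 391.6
  MN ≈ 19.79

Step 9: From MD = 16.09, ML = 15, DL = 2, by the inverse law of cosines:
  cos(∠DML) = (MD² + ML² - DL²) / (2·MD·ML)
  ∠DML = 6.18°

Step 10: From DL = 2, DM = 16.09, LM = 15, by the inverse law of cosines:
  cos(∠LDM) = (DL² + DM² - LM²) / (2·DL·DM)
  ∠LDM = 53.82°

Step 11: From MD = 16.09, MN = 19.79, DN = 6, by the inverse law of cosines:
  cos(∠DMN) = (MD² + MN² - DN²) / (2·MD·MN)
  ∠DMN = 15.22°

Step 12: From ND = 6, NM = 19.79, DM = 16.09, by the inverse law of cosines:
  cos(∠DNM) = (ND² + NM² - DM²) / (2·ND·NM)
  ∠DNM = 44.78°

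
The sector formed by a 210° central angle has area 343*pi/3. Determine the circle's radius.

The sector covers 210°/360° = 7/12 of the full circle.
Full circle area = 343*pi/3 / 7/12 = 196*pi.
Since full area = πr², we get r² = 196*pi/π = 196, so r = 14.

14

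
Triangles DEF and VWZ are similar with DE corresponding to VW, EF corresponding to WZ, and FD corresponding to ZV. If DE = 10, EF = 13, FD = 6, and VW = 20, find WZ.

Similar triangles have proportional sides. Setting up the proportion:
VW / DE = WZ / EF
20 / 10 = WZ / 13
WZ = 13 * 20 / 10 = 26.

26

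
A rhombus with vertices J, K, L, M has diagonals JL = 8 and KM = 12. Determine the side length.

Half-diagonals are 4 and 6. side = sqrt(4^2 + 6^2) = sqrt(52) = 2*sqrt(13)

2*sqrt(13)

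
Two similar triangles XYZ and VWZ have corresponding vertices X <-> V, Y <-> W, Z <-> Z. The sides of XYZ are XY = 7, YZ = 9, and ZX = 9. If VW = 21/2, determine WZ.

k = 21/2/7 = 3/2. WZ = 3/2 * 9 = 27/2.

27/2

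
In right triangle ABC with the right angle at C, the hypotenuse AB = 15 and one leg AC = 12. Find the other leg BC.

By the Pythagorean theorem: BC^2 = AB^2 - AC^2
BC^2 = 15^2 - 12^2 = 225 - 144 = 81
BC = sqrt(81) = 9

9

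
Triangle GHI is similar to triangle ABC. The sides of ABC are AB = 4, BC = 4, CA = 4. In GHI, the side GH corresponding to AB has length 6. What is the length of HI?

Similar triangles have proportional sides. Setting up the proportion:
GH / AB = HI / BC
6 / 4 = HI / 4
HI = 4 * 6 / 4 = 6.

6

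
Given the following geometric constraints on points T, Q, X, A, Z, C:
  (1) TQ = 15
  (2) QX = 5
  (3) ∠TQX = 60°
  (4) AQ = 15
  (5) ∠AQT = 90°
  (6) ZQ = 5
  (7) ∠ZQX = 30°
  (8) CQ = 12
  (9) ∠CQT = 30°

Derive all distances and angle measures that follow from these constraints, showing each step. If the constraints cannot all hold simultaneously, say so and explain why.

The constraints are consistent.

Step 1: From TQ = 15, QX = 5, and ∠TQX = 60°, by the law of cosines:
  TX² = TQ² + QX² - 2·TQ·QX·cos(60°) = 225 + 25 - 75 = 175
  TX = 5·√7

Step 2: From TQ = 15, QA = 15, and ∠TQA = 90°, by the law of cosines:
  TA² = TQ² + QA² - 2·TQ·QA·cos(90°) = 225 + 225 - 0 = 450
  TA = 15·√2

Step 3: From TQ = 15, QC = 12, and ∠TQC = 30°, by the law of cosines:
  TC² = TQ² + QC² - 2·TQ·QC·cos(30°) = 225 + 144 - 311.8 = 57.23
  TC ≈ 7.57

Step 4: From XQ = 5, QZ = 5, and ∠XQZ = 30°, by the law of cosines:
  XZ² = XQ² + QZ² - 2·XQ·QZ·cos(30°) = 25 + 25 - 43.3 = 6.699
  XZ ≈ 2.59

Step 5: From TA = 15·√2, TQ = 15, AQ = 15, by the inverse law of cosines:
  cos(∠ATQ) = (TA² + TQ² - AQ²) / (2·TA·TQ)
  ∠ATQ = 45°

Step 6: From TC = 7.57, TQ = 15, CQ = 12, by the inverse law of cosines:
  cos(∠CTQ) = (TC² + TQ² - CQ²) / (2·TC·TQ)
  ∠CTQ = 52.48°

Step 7: From TQ = 15, TX = 5·√7, QX = 5, by the inverse law of cosines:
  cos(∠QTX) = (TQ² + TX² - QX²) / (2·TQ·TX)
  ∠QTX = 19.11°

Step 8: From XQ = 5, XT = 5·√7, QT = 15, by the inverse law of cosines:
  cos(∠QXT) = (XQ² + XT² - QT²) / (2·XQ·XT)
  ∠QXT = 100.89°

Step 9: From XQ = 5, XZ = 2.59, QZ = 5, by the inverse law of cosines:
  cos(∠QXZ) = (XQ² + XZ² - QZ²) / (2·XQ·XZ)
  ∠QXZ = 75°

Step 10: From AQ = 15, AT = 15·√2, QT = 15, by the inverse law of cosines:
  cos(∠QAT) = (AQ² + AT² - QT²) / (2·AQ·AT)
  ∠QAT = 45°

Step 11: From ZQ = 5, ZX = 2.59, QX = 5, by the inverse law of cosines:
  cos(∠QZX) = (ZQ² + ZX² - QX²) / (2·ZQ·ZX)
  ∠QZX = 75°

Step 12: From CQ = 12, CT = 7.57, QT = 15, by the inverse law of cosines:
  cos(∠QCT) = (CQ² + CT² - QT²) / (2·CQ·CT)
  ∠QCT = 97.52°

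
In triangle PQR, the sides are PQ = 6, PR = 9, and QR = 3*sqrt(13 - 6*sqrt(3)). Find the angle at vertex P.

cos(P) = (6² + 9² - (3*sqrt(13 - 6*sqrt(3)))²) / (2 × 6 × 9) = sqrt(3)/2, so P = arccos(sqrt(3)/2) = 30°.

30°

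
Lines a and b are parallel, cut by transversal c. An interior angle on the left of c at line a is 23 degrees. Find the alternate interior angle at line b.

Alternate interior angles are equal: 23 degrees.

23 degrees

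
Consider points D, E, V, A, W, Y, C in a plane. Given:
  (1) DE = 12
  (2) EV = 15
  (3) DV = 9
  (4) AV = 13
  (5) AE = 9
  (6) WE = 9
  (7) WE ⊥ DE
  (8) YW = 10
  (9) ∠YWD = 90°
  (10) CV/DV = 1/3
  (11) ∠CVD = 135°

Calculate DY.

Step 1: By the law of cosines on triangle DEW: DW² = 12² + 9² − 2·12·9·cos(90°) = 225, so DW = 15.
Step 2: By the law of cosines on triangle DWY: DY² = 15² + 10² − 2·15·10·cos(90°) = 325, so DY = 5·√13.

Therefore, the length of DY = 5·√13.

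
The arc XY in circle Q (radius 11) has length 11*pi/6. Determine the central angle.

The full circumference is 2πr = 22*pi.
The arc is 11*pi/6 / 22*pi = 1/12 of the full circle.
So the central angle = 1/12 × 360° = 30°.

30°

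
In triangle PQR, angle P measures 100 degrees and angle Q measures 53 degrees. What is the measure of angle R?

angle R = 180 - 100 - 53 = 27 degrees.

27 degrees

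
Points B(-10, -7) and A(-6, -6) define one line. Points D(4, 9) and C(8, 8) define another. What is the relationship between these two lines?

Slope of line 1: m1 = (-6 - -7)/(-6 - -10) = 1/4 = 1/4
Slope of line 2: m2 = (8 - 9)/(8 - 4) = -1/4 = -1/4
m1 != m2 (1/4 != -1/4), so not parallel.
m1 * m2 = (1/4) * (-1/4) = -1/16 != -1, so not perpendicular.
The lines are neither parallel nor perpendicular.

Neither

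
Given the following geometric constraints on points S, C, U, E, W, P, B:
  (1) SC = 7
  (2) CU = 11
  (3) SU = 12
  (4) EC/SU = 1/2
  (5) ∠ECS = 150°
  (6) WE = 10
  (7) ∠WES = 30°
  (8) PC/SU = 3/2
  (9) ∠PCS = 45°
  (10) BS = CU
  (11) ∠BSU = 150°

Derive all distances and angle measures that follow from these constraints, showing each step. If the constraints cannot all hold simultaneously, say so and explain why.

The constraints are consistent.

From the given relations:
  EC = 1/2·SU = 1/2·12 = 6
  PC = 3/2·SU = 3/2·12 = 18
  BS = CU = 11

Step 1: From SC = 7, CE = 6, and ∠SCE = 150°, by the law of cosines:
  SE² = SC² + CE² - 2·SC·CE·cos(150°) = 49 + 36 + 72.75 = 157.7
  SE ≈ 12.56

Step 2: From SC = 7, CP = 18, and ∠SCP = 45°, by the law of cosines:
  SP² = SC² + CP² - 2·SC·CP·cos(45°) = 49 + 324 - 178.2 = 194.8
  SP ≈ 13.96

Step 3: From US = 12, SB = 11, and ∠USB = 150°, by the law of cosines:
  UB² = US² + SB² - 2·US·SB·cos(150°) = 144 + 121 + 228.6 = 493.6
  UB ≈ 22.22

Step 4: From SC = 7, SU = 12, CU = 11, by the inverse law of cosines:
  cos(∠CSU) = (SC² + SU² - CU²) / (2·SC·SU)
  ∠CSU = 64.62°

Step 5: From CS = 7, CU = 11, SU = 12, by the inverse law of cosines:
  cos(∠SCU) = (CS² + CU² - SU²) / (2·CS·CU)
  ∠SCU = 80.28°

Step 6: From UC = 11, US = 12, CS = 7, by the inverse law of cosines:
  cos(∠CUS) = (UC² + US² - CS²) / (2·UC·US)
  ∠CUS = 35.1°

Step 7: From SE = 12.56, EW = 10, and ∠SEW = 30°, by the law of cosines:
  SW² = SE² + EW² - 2·SE·EW·cos(30°) = 157.7 + 100 - 217.5 = 40.21
  SW ≈ 6.34

Step 8: From SC = 7, SE = 12.56, CE = 6, by the inverse law of cosines:
  cos(∠CSE) = (SC² + SE² - CE²) / (2·SC·SE)
  ∠CSE = 13.82°

Step 9: From SC = 7, SP = 13.96, CP = 18, by the inverse law of cosines:
  cos(∠CSP) = (SC² + SP² - CP²) / (2·SC·SP)
  ∠CSP = 114.23°

Step 10: From UB = 22.22, US = 12, BS = 11, by the inverse law of cosines:
  cos(∠BUS) = (UB² + US² - BS²) / (2·UB·US)
  ∠BUS = 14.33°

Step 11: From EC = 6, ES = 12.56, CS = 7, by the inverse law of cosines:
  cos(∠CES) = (EC² + ES² - CS²) / (2·EC·ES)
  ∠CES = 16.18°

Step 12: From PC = 18, PS = 13.96, CS = 7, by the inverse law of cosines:
  cos(∠CPS) = (PC² + PS² - CS²) / (2·PC·PS)
  ∠CPS = 20.77°

Step 13: From BS = 11, BU = 22.22, SU = 12, by the inverse law of cosines:
  cos(∠SBU) = (BS² + BU² - SU²) / (2·BS·BU)
  ∠SBU = 15.67°

Step 14: From SE = 12.56, SW = 6.34, EW = 10, by the inverse law of cosines:
  cos(∠ESW) = (SE² + SW² - EW²) / (2·SE·SW)
  ∠ESW = 52.05°

Step 15: From WE = 10, WS = 6.34, ES = 12.56, by the inverse law of cosines:
  cos(∠EWS) = (WE² + WS² - ES²) / (2·WE·WS)
  ∠EWS = 97.95°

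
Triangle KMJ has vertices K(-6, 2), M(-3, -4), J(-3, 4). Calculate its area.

The Shoelace formula computes the area from vertex coordinates by summing cross products.
For vertices (-6,2), (-3,-4), (-3,4):
Signed sum = -6*-4 - -3*2 + -3*4 - -3*-4 + -3*2 - -6*4
= 30 + -24 + 18 = 24
Area = (1/2)|24| = 12.

12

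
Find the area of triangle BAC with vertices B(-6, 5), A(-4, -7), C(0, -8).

Using the Shoelace formula for a triangle:
Area = (1/2)|x0(y1 - y2) + x1(y2 - y0) + x2(y0 - y1)|
Area = (1/2)|-6(-7 - -8) + -4(-8 - 5) + 0(5 - -7)|
Area = (1/2)|-6 + 52 + 0|
Area = (1/2)|46|
Area = (1/2)(46)
Area = 23

23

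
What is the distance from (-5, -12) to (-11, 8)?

d = sqrt((-6)^2 + (20)^2) = sqrt(436) = 2*sqrt(109)

2*sqrt(109)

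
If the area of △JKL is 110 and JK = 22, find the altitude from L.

Rearranging the area formula Area = (1/2) * base * height:
height = 2 * Area / base = 2 * 110 / 22 = 10.

10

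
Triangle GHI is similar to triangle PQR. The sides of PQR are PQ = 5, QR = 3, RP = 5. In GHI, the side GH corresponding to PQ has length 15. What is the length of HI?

k = 15/5 = 3. HI = 3 * 3 = 9.

9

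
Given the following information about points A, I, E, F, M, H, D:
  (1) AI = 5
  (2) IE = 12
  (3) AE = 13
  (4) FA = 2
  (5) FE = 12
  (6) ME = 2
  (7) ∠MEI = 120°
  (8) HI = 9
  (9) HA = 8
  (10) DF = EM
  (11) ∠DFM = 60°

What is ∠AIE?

Step 1: By the inverse law of cosines on triangle AIE: cos(∠AIE) = (5² + 12² − 13²) / (2·5·12) = 0/120 = 0, so ∠AIE = 90°.

Therefore, the measure of angle ∠AIE = 90°.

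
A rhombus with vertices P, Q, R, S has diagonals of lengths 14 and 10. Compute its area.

Area of a rhombus = (d1 * d2) / 2
Area = (14 * 10) / 2
Area = 140 / 2
Area = 70

70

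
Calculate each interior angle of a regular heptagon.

Each interior angle of a regular n-gon is (n - 2) * 180 / n.
For n = 7: (7 - 2) * 180 / 7 = 900/7 = 900/7 degrees.

900/7 degrees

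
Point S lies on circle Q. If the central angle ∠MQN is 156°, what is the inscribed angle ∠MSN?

An inscribed angle intercepts an arc from a point on the circle, while the central angle intercepts the same arc from the center.
The inscribed angle is always half the central angle: 156° / 2 = 78°.

78°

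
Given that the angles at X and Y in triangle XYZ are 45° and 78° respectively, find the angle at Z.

By the triangle angle sum property, the three interior angles of any triangle add up to 180°.
We know angle X = 45° and angle Y = 78°, so their sum is 123°.
Therefore angle Z = 180° - 123° = 57°.

57 degrees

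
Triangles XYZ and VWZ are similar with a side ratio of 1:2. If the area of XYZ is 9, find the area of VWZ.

For similar figures, the area ratio equals the square of the side ratio.
Side ratio (XYZ to VWZ) = 1:2, so area ratio = 1^2:2^2 = 1:4.
If the area of XYZ is 9, then the area of VWZ = 9 * (4/1) = 36.

36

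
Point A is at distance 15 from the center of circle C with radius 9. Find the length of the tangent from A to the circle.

tangent = √(d² - r²) = √(15² - 9²) = √(225 - 81) = √144 = 12

12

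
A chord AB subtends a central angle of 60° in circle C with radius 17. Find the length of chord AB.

Chord length = 2r sin(θ/2)
= 2 × 17 × sin(60°/2)
= 2 × 17 × sin(30°)
= 17

17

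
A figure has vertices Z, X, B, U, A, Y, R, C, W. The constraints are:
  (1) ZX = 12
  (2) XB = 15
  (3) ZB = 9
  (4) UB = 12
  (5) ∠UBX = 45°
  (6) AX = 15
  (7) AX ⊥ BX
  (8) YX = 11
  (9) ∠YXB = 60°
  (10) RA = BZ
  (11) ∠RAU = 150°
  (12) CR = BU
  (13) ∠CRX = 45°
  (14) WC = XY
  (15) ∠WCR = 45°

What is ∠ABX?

Step 1: By the law of cosines on triangle BXA: BA² = 15² + 15² − 2·15·15·cos(90°) = 450, so BA = 15·√2.
Step 2: By the inverse law of cosines on triangle ABX: cos(∠ABX) = ((15·√2)² + 15² − 15²) / (2·15·√2·15) = 450/636.4 = 0.7071, so ∠ABX = 45°.

Therefore, the measure of angle ∠ABX = 45°.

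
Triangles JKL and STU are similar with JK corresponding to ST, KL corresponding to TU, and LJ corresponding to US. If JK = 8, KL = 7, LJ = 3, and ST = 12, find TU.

k = 12/8 = 3/2. TU = 3/2 * 7 = 21/2.

21/2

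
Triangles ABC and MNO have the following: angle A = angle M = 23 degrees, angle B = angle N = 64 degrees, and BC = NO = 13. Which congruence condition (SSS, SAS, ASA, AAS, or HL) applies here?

The given information matches AAS: Two pairs of corresponding angles and a non-included side are equal (Angle-Angle-Side).

AAS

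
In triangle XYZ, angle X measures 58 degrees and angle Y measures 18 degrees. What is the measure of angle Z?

angle Z = 180 - 58 - 18 = 104 degrees.

104 degrees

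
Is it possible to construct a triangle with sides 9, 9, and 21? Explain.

Check the triangle inequality: 9 + 9 = 18 ≤ 21.
Since the sum of two sides does not exceed the third, no triangle can be formed.

No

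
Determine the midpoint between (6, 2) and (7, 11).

The midpoint is the average of the coordinates:
x: (6 + 7)/2 = 13/2
y: (2 + 11)/2 = 13/2
Midpoint = (13/2, 13/2)

(13/2, 13/2)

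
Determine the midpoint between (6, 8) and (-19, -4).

The midpoint is the average of the coordinates:
x: (6 + -19)/2 = -13/2
y: (8 + -4)/2 = 2
Midpoint = (-13/2, 2)

(-13/2, 2)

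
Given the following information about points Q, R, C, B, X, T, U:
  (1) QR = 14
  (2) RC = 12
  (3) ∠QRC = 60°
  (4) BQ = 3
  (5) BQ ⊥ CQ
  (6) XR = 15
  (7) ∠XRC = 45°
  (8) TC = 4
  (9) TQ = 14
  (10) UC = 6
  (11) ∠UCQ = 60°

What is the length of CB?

Step 1: By the law of cosines on triangle CRQ: CQ² = 12² + 14² − 2·12·14·cos(60°) = 172, so CQ = 2·√43.
Step 2: By the law of cosines on triangle CQB: CB² = (2·√43)² + 3² − 2·2·√43·3·cos(90°) = 181, so CB = √181.

Therefore, the length of CB = √181.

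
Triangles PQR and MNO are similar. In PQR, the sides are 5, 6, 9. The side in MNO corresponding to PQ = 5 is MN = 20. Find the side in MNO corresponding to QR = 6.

k = 20/5 = 4. NO = 4 * 6 = 24.

24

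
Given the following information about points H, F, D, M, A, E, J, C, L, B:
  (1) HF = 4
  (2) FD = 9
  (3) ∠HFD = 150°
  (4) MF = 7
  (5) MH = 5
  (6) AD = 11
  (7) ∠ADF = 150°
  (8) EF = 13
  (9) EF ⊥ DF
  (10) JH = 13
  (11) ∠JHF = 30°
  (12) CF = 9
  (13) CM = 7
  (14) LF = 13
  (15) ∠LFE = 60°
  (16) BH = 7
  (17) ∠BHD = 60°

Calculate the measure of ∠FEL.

Step 1: By the law of cosines on triangle EFL: EL² = 13² + 13² − 2·13·13·cos(60°) = 169, so EL = 13.
Step 2: By the inverse law of cosines on triangle FEL: cos(∠FEL) = (13² + 13² − 13²) / (2·13·13) = 169/338 = 0.5, so ∠FEL = 60°.

Therefore, the measure of angle ∠FEL = 60°.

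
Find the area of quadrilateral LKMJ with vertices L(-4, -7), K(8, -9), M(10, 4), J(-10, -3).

The Shoelace formula works by pairing each vertex with the next (cycling back to the first).
For each pair, compute x_i*y_(i+1) - x_(i+1)*y_i:
  (-4*-9 - 8*-7) = 92
  (8*4 - 10*-9) = 122
  (10*-3 - -10*4) = 10
  (-10*-7 - -4*-3) = 58
Taking half the absolute value of the total: Area = (1/2)(282) = 141.

141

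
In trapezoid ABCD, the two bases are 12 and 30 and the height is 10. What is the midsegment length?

The midsegment of a trapezoid = (base1 + base2) / 2
midsegment = (12 + 30) / 2
midsegment = 42 / 2
midsegment = 21

21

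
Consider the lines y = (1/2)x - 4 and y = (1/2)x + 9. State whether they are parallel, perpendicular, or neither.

Slope of line 1: m1 = 1/2
Slope of line 2: m2 = 1/2
Two lines are parallel if and only if they have equal slopes (or both are vertical).
Here m1 = m2 = 1/2, confirming the lines are parallel.

Parallel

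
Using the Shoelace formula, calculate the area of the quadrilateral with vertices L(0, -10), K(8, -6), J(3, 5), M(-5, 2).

Using the Shoelace formula for a quadrilateral (vertices in order):
Area = (1/2)|sum of (x_i * y_(i+1) - x_(i+1) * y_i)|
Terms: (0*-6 - 8*-10) = 80, (8*5 - 3*-6) = 58, (3*2 - -5*5) = 31, (-5*-10 - 0*2) = 50
Sum = 219
Area = (1/2)(219) = 219/2

219/2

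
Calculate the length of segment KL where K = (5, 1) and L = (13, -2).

d = sqrt((8)^2 + (-3)^2) = sqrt(73)

sqrt(73)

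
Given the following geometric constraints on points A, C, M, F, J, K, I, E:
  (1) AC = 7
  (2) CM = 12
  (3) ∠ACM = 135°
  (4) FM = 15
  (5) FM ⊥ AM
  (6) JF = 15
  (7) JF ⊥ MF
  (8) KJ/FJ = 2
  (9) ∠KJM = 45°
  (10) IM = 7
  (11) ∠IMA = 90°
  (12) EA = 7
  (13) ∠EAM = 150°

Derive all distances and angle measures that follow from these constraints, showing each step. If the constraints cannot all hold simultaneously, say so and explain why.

The constraints are consistent.

From the given relations:
  KJ = 2·FJ = 2·15 = 30

Step 1: From AC = 7, CM = 12, and ∠ACM = 135°, by the law of cosines:
  AM² = AC² + CM² - 2·AC·CM·cos(135°) = 49 + 144 + 118.8 = 311.8
  AM ≈ 17.66

Step 2: From MF = 15, FJ = 15, and ∠MFJ = 90°, by the law of cosines:
  MJ² = MF² + FJ² - 2·MF·FJ·cos(90°) = 225 + 225 - 0 = 450
  MJ = 15·√2

Step 3: From AM = 17.66, MF = 15, and ∠AMF = 90°, by the law of cosines:
  AF² = AM² + MF² - 2·AM·MF·cos(90°) = 311.8 + 225 - 0 = 536.8
  AF ≈ 23.17

Step 4: From AM = 17.66, MI = 7, and ∠AMI = 90°, by the law of cosines:
  AI² = AM² + MI² - 2·AM·MI·cos(90°) = 311.8 + 49 - 0 = 360.8
  AI ≈ 18.99

Step 5: From MJ = 15·√2, JK = 30, and ∠MJK = 45°, by the law of cosines:
  MK² = MJ² + JK² - 2·MJ·JK·cos(45°) = 450 + 900 - 900 = 450
  MK = 15·√2

Step 6: From MA = 17.66, AE = 7, and ∠MAE = 150°, by the law of cosines:
  ME² = MA² + AE² - 2·MA·AE·cos(150°) = 311.8 + 49 + 214.1 = 574.9
  ME ≈ 23.98

Step 7: From AC = 7, AM = 17.66, CM = 12, by the inverse law of cosines:
  cos(∠CAM) = (AC² + AM² - CM²) / (2·AC·AM)
  ∠CAM = 28.72°

Step 8: From MA = 17.66, MC = 12, AC = 7, by the inverse law of cosines:
  cos(∠AMC) = (MA² + MC² - AC²) / (2·MA·MC)
  ∠AMC = 16.28°

Step 9: From MF = 15, MJ = 15·√2, FJ = 15, by the inverse law of cosines:
  cos(∠FMJ) = (MF² + MJ² - FJ²) / (2·MF·MJ)
  ∠FMJ = 45°

Step 10: From JF = 15, JM = 15·√2, FM = 15, by the inverse law of cosines:
  cos(∠FJM) = (JF² + JM² - FM²) / (2·JF·JM)
  ∠FJM = 45°

Step 11: From AF = 23.17, AM = 17.66, FM = 15, by the inverse law of cosines:
  cos(∠FAM) = (AF² + AM² - FM²) / (2·AF·AM)
  ∠FAM = 40.35°

Step 12: From AI = 18.99, AM = 17.66, IM = 7, by the inverse law of cosines:
  cos(∠IAM) = (AI² + AM² - IM²) / (2·AI·AM)
  ∠IAM = 21.62°

Step 13: From MA = 17.66, ME = 23.98, AE = 7, by the inverse law of cosines:
  cos(∠AME) = (MA² + ME² - AE²) / (2·MA·ME)
  ∠AME = 8.39°

Step 14: From MJ = 15·√2, MK = 15·√2, JK = 30, by the inverse law of cosines:
  cos(∠JMK) = (MJ² + MK² - JK²) / (2·MJ·MK)
  ∠JMK = 90°

Step 15: From FA = 23.17, FM = 15, AM = 17.66, by the inverse law of cosines:
  cos(∠AFM) = (FA² + FM² - AM²) / (2·FA·FM)
  ∠AFM = 49.65°

Step 16: From KJ = 30, KM = 15·√2, JM = 15·√2, by the inverse law of cosines:
  cos(∠JKM) = (KJ² + KM² - JM²) / (2·KJ·KM)
  ∠JKM = 45°

Step 17: From IA = 18.99, IM = 7, AM = 17.66, by the inverse law of cosines:
  cos(∠AIM) = (IA² + IM² - AM²) / (2·IA·IM)
  ∠AIM = 68.38°

Step 18: From EA = 7, EM = 23.98, AM = 17.66, by the inverse law of cosines:
  cos(∠AEM) = (EA² + EM² - AM²) / (2·EA·EM)
  ∠AEM = 21.61°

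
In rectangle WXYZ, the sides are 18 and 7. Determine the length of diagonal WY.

A rectangle's diagonal splits it into two right triangles, with the diagonal as the hypotenuse.
By the Pythagorean theorem, d^2 = 18^2 + 7^2 = 373.
Therefore d = sqrt(373).

sqrt(373)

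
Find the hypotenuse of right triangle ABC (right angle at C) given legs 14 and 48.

AB = sqrt(14^2 + 48^2) = sqrt(2500) = 50

50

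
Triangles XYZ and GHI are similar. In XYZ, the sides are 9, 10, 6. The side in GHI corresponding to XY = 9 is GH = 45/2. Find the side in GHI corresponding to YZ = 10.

Similar triangles have proportional sides. Setting up the proportion:
GH / XY = HI / YZ
45/2 / 9 = HI / 10
HI = 10 * 45/2 / 9 = 25.

25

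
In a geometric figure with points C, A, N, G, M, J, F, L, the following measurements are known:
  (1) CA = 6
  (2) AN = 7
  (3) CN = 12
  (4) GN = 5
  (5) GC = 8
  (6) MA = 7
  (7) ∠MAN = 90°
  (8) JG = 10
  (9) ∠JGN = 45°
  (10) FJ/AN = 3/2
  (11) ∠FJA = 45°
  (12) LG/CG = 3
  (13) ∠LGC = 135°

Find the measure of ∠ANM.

Step 1: By the law of cosines on triangle NAM: NM² = 7² + 7² − 2·7·7·cos(90°) = 98, so NM = 7·√2.
Step 2: By the inverse law of cosines on triangle ANM: cos(∠ANM) = (7² + (7·√2)² − 7²) / (2·7·7·√2) = 98/138.59 = 0.7071, so ∠ANM = 45°.

Therefore, the measure of angle ∠ANM = 45°.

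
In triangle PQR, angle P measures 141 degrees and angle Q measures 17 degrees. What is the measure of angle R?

The interior angles sum to 180°: angle R = 180 - 141 - 17 = 22°.
The triangle is obtuse (angles 141°, 17°, 22°).

22 degrees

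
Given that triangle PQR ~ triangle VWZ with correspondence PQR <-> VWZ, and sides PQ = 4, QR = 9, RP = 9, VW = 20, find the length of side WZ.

k = 20/4 = 5. WZ = 5 * 9 = 45.

45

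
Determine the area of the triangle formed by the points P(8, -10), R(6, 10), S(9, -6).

The Shoelace formula computes the area from vertex coordinates by summing cross products.
For vertices (8,-10), (6,10), (9,-6):
Signed sum = 8*10 - 6*-10 + 6*-6 - 9*10 + 9*-10 - 8*-6
= 140 + -126 + -42 = -28
Area = (1/2)|-28| = 14.

14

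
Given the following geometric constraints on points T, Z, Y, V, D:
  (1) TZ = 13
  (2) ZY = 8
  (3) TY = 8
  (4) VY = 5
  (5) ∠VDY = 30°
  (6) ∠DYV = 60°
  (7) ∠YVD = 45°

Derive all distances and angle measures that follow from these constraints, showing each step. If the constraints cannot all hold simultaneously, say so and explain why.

These constraints are not satisfiable: (5), (6) and (7) are the three interior angles of triangle VDY, which must sum to 180°, but 30° + 60° + 45° = 135°. No planar figure meets all of them, so nothing further can be derived.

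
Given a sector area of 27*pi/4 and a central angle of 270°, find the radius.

r² = 360 × 27*pi/4 / (π × 270) = 9, so r = 3.

3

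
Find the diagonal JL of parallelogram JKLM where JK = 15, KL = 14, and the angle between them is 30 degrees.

Law of cosines: d^2 = 15^2 + 14^2 - 2(15)(14)cos(30°) = 421 - 210*sqrt(3), so d = sqrt(421 - 210*sqrt(3)).

sqrt(421 - 210*sqrt(3))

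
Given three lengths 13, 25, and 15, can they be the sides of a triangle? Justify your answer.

Yes.
The triangle inequality requires that the sum of any two sides exceeds the third.
Here 13 + 15 = 28 > 25, so the condition is met.

Yes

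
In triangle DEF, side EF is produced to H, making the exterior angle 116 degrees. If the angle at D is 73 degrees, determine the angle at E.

angle E = 116 - 73 = 43 degrees (exterior angle theorem).

43 degrees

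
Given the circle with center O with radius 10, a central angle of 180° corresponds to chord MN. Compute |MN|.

Chord = 2(10) sin(90°) = 20

20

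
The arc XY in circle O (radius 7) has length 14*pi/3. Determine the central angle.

θ = 360 × 14*pi/3 / (2π × 7) = 120° (rearranging arc length formula).

120°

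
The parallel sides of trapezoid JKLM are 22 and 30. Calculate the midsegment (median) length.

The midsegment of a trapezoid = (base1 + base2) / 2
midsegment = (22 + 30) / 2
midsegment = 52 / 2
midsegment = 26

26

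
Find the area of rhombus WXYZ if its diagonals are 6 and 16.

The diagonals of a rhombus divide it into four right triangles.
Each triangle has legs 6/ 2 = 3 and 16/2 = 8, so each has area (1/2)*3*8 = 12.
Four such triangles give total area = (d1 * d2) / 2 = 48.

48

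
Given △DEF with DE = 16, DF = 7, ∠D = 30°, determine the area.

When two sides and the included angle are known, the area formula is (1/2)ab sin(C).
The height from one side to the opposite vertex is 7 sin(30°) = 7/2.
Area = (1/2) * 16 * 7/2 = 28.

28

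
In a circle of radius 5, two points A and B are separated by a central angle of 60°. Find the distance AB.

Chord = 2(5) sin(30°) = 5

5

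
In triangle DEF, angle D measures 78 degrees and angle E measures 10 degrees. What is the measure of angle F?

By the triangle angle sum property, the three interior angles of any triangle add up to 180°.
We know angle D = 78° and angle E = 10°, so their sum is 88°.
Therefore angle F = 180° - 88° = 92°.

92 degrees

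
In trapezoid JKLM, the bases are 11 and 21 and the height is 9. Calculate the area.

A trapezoid's area equals the midsegment times the height.
The midsegment is (11 + 21) / 2 = 16.
Area = 16 * 9 = 144.

144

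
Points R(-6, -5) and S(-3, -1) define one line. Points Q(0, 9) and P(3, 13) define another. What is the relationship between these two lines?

Slope of line 1: m1 = (-1 - -5)/(-3 - -6) = 4/3 = 4/3
Slope of line 2: m2 = (13 - 9)/(3 - 0) = 4/3 = 4/3
m1 = m2, so the lines are parallel.

Parallel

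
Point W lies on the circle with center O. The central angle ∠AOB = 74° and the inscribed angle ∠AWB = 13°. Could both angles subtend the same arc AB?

By the inscribed angle theorem, the inscribed angle for a central angle of 74° should be 74° / 2 = 37°.
The given inscribed angle is 13°, which does not equal 37°.
Therefore, no, they do not correspond to the same arc.

No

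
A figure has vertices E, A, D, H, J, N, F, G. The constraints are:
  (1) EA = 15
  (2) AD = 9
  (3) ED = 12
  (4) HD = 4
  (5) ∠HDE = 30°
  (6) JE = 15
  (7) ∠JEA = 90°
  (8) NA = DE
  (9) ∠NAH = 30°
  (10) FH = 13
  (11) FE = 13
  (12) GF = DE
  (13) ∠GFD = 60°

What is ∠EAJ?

Step 1: By the law of cosines on triangle AEJ: AJ² = 15² + 15² − 2·15·15·cos(90°) = 450, so AJ = 15·√2.
Step 2: By the inverse law of cosines on triangle EAJ: cos(∠EAJ) = (15² + (15·√2)² − 15²) / (2·15·15·√2) = 450/636.4 = 0.7071, so ∠EAJ = 45°.

Therefore, the measure of angle ∠EAJ = 45°.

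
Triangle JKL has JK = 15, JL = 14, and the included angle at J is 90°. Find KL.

The included angle is 90°, so the triangle is right-angled at J. The opposite side KL is the hypotenuse.
By the Pythagorean theorem: KL = sqrt(15^2 + 14^2) = sqrt(421) = sqrt(421).

sqrt(421)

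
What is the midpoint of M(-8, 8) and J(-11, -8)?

The midpoint is the point halfway along the segment.
Move half the horizontal distance: -8 + (-11 - -8)/2 = -8 + -3/2 = -19/2
Move half the vertical distance: 8 + (-8 - 8)/2 = 8 + -16/2 = 0
Midpoint = (-19/2, 0)

(-19/2, 0)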